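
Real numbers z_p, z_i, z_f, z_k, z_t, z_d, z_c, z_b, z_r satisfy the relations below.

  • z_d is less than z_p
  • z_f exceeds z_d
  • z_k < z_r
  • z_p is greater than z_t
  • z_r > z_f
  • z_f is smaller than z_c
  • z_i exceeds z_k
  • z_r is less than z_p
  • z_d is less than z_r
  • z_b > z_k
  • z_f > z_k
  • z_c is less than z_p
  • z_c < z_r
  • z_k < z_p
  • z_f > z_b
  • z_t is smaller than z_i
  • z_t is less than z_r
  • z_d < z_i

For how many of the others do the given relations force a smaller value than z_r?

6

Directly below z_r: z_d, z_k, z_t, z_f, z_c.
One step further: z_b (6 so far).
No other element is forced below z_r by the given relations, so the count is 6.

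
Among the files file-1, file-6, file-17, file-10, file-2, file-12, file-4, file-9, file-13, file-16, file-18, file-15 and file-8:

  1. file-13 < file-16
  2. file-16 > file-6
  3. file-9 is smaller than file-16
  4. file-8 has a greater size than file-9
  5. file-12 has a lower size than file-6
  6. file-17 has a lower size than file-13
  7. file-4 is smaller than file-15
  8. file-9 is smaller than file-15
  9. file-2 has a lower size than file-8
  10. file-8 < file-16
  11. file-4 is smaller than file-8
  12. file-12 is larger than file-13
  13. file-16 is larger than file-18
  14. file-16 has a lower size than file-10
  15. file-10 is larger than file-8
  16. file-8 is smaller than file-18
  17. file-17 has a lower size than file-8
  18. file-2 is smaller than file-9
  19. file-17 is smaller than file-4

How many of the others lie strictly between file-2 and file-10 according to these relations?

The relations place file-2 below file-10. An element lies strictly between them when it is forced above file-2 and also forced below file-10.
Above file-2: {file-9, file-8, file-18, file-16, file-15}. Below file-10: {file-17, file-9, file-13, file-4, file-8, file-12, file-6, file-18, file-16}.
Intersection: {file-9, file-8, file-18, file-16} — 4.

4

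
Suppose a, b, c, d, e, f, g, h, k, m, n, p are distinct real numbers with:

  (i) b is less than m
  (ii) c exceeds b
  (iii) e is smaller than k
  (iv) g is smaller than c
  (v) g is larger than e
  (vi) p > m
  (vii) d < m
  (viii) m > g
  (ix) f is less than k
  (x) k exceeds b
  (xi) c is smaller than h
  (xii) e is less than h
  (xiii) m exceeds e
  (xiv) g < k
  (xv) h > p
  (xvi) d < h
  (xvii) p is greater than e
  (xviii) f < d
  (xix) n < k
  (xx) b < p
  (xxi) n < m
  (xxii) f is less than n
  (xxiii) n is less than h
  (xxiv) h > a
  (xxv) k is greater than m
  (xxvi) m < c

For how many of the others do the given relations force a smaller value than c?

7

Directly below c: b, g, m.
One step further: d, n, e (6 so far).
One step further: f (7 so far).
Nothing else is reachable below c; 7 in all.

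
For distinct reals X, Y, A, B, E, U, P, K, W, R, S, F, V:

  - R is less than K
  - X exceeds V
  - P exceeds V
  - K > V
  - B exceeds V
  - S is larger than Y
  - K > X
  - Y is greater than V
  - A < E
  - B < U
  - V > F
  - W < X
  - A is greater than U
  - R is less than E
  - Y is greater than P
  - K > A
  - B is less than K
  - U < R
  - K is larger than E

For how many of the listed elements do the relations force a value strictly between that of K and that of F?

7

Chaining upward from F reaches: V, B, U, X, R, P, Y, A, E, S.
Chaining downward from K reaches: V, B, U, W, X, R, A, E.
Strictly between F and K are those in both lists: V, B, U, X, R, A, E — 7 elements.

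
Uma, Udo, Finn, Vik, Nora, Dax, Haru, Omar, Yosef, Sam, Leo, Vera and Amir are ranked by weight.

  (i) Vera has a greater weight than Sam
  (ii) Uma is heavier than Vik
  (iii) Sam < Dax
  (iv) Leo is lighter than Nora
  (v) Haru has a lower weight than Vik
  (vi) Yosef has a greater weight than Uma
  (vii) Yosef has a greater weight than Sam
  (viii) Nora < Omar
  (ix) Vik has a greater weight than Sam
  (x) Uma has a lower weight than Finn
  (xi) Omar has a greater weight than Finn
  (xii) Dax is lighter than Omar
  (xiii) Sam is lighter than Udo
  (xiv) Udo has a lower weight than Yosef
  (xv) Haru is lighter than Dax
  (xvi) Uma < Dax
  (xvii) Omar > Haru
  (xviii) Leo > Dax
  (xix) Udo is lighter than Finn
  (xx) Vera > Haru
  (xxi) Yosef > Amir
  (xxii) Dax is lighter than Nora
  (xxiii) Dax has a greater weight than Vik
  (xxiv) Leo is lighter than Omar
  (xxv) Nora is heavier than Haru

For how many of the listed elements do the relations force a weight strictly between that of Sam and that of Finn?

Chaining upward from Sam reaches: Udo, Vik, Vera, Uma, Dax, Leo, Nora, Omar, Yosef.
Chaining downward from Finn reaches: Haru, Udo, Vik, Uma.
Strictly between Sam and Finn are those in both lists: Udo, Vik, Uma — 3 elements.

3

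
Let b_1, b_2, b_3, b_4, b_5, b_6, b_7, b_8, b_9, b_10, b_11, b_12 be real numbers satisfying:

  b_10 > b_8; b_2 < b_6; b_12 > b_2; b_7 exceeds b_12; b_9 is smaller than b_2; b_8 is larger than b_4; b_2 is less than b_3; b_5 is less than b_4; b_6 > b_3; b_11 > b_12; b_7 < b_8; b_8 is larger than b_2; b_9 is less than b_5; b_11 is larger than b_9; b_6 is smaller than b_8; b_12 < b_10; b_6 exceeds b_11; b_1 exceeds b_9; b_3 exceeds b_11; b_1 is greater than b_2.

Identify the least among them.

Chaining upward from b_9: directly above it, b_2, b_11, b_5, b_1; then b_12, b_3, b_6, b_4, b_8; then b_7, b_10.
That covers every other element, and nothing is given below b_9, so b_9 is the least.

b_9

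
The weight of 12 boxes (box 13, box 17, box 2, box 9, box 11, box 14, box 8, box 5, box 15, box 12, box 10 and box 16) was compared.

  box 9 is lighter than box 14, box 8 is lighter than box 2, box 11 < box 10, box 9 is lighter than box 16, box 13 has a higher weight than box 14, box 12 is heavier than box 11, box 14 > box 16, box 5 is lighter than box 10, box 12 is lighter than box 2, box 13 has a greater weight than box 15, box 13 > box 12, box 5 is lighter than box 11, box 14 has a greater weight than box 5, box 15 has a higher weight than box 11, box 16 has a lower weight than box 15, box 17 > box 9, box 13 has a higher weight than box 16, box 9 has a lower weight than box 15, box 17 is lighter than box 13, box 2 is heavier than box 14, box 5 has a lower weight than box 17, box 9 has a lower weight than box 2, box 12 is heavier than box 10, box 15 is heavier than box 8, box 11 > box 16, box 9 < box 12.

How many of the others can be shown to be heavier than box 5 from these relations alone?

8

The elements the relations force above box 5 are box 17, box 11, box 10, box 12, box 14, box 15, box 2, box 13 — no chain reaches any other.
That is 8.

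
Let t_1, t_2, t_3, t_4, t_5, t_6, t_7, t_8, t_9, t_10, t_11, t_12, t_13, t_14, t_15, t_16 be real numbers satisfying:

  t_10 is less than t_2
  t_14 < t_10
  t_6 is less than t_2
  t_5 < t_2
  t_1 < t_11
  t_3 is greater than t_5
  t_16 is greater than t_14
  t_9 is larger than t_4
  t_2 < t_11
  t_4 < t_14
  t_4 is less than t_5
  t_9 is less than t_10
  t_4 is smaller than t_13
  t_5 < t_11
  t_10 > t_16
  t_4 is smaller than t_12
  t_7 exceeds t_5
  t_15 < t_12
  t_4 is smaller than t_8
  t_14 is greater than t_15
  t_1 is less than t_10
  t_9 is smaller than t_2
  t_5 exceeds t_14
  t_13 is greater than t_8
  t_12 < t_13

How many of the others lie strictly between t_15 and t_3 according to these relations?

2

The relations place t_15 below t_3. An element lies strictly between them when it is forced above t_15 and also forced below t_3.
Above t_15: {t_14, t_12, t_5, t_16, t_7, t_13, t_10, t_2, t_11}. Below t_3: {t_4, t_14, t_5}.
Intersection: {t_14, t_5} — 2.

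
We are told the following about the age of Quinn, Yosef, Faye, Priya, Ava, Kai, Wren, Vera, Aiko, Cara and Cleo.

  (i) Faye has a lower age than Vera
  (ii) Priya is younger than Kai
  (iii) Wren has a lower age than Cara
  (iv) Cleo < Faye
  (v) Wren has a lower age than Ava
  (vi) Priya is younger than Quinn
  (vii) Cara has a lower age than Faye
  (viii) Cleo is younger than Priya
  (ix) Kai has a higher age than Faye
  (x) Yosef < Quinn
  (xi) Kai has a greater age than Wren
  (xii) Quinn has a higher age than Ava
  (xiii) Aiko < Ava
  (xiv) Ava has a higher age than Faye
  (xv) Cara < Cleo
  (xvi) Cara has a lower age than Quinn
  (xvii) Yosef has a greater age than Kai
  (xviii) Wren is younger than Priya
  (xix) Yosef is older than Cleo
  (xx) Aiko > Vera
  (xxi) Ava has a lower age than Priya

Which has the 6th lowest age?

Piecing the relations together gives one ordering: Wren < Cara < Cleo < Faye < Vera < Aiko < Ava < Priya < Kai < Yosef < Quinn.
Counting 6 from the smallest end gives Aiko.

Aiko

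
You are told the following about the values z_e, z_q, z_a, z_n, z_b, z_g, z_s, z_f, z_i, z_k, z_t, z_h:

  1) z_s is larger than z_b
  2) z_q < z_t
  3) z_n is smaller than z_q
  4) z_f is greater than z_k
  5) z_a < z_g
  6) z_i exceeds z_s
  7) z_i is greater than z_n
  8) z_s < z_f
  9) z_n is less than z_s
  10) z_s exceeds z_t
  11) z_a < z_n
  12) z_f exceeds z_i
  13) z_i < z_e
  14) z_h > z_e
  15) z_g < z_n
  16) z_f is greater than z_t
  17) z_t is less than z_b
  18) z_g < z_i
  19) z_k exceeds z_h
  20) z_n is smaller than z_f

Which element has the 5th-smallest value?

z_t

The consecutive relations fix a unique order: z_a < z_g < z_n < z_q < z_t < z_b < z_s < z_i < z_e < z_h < z_k < z_f.
Counting 5 from the smallest end gives z_t.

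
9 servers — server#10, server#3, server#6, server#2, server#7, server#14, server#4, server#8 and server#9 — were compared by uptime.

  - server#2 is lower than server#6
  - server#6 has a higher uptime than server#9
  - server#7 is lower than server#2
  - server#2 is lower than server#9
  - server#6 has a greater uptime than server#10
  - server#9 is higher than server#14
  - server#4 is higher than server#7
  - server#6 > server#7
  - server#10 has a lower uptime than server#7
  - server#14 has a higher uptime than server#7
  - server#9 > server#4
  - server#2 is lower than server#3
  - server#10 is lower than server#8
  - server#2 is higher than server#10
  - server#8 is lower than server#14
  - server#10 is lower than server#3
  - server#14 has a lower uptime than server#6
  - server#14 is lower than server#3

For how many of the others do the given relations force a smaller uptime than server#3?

5

Directly below server#3: server#10, server#2, server#14.
One step further: server#7, server#8 (5 so far).
Nothing else is reachable below server#3; 5 in all.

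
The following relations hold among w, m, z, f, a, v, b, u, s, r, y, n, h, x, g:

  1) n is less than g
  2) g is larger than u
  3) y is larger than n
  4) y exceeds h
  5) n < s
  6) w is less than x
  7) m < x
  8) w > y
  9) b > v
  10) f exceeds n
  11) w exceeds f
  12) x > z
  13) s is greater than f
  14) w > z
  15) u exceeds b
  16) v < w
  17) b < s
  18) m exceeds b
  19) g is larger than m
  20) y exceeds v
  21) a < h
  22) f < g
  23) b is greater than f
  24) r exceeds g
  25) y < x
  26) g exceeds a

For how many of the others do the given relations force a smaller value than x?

The elements the relations force below x are n, a, h, f, v, b, z, y, w, m — no chain reaches any other.
That is 10.

10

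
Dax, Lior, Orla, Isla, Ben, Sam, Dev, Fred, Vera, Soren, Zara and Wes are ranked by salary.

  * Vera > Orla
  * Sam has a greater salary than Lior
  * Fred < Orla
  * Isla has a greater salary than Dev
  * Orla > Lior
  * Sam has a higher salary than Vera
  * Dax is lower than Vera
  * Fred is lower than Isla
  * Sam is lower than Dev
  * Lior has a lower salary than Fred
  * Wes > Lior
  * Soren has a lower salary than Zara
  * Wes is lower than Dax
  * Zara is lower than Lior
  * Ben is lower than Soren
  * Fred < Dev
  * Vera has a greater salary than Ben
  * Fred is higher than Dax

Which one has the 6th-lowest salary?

Dax

Chaining the given pairs: Ben < Soren < Zara < Lior < Wes < Dax < Fred < Orla < Vera < Sam < Dev < Isla.
Counting 6 from the smallest end gives Dax.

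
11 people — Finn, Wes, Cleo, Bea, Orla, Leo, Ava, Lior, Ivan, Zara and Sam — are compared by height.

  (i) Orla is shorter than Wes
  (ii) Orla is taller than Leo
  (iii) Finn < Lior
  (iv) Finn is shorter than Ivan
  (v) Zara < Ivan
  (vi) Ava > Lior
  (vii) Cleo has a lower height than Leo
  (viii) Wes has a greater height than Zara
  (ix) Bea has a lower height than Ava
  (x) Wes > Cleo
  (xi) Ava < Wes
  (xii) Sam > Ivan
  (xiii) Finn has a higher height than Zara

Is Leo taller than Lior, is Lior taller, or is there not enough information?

Following every chain through Leo: above Leo we get Orla, Wes; below Leo we get Cleo.
Lior is not reached, and no chain runs the other way from Lior to Leo.
So the given relations leave the order of Leo and Lior undetermined.

undetermined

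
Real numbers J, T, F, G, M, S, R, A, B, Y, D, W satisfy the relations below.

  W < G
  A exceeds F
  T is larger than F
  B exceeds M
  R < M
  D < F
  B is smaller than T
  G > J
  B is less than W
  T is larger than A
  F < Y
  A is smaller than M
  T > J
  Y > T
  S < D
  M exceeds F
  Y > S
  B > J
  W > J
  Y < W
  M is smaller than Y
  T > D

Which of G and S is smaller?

S

S < D and D < F give S < F.
Then F < A extends the chain to A.
Then A < M extends the chain to M.
Then M < B extends the chain to B.
Then B < T extends the chain to T.
With T < Y: S < D < F < A < M < B < T < Y.
Then Y < W extends the chain to W.
With W < G: S < D < F < A < M < B < T < Y < W < G.
So S < G; S is the smaller of the two.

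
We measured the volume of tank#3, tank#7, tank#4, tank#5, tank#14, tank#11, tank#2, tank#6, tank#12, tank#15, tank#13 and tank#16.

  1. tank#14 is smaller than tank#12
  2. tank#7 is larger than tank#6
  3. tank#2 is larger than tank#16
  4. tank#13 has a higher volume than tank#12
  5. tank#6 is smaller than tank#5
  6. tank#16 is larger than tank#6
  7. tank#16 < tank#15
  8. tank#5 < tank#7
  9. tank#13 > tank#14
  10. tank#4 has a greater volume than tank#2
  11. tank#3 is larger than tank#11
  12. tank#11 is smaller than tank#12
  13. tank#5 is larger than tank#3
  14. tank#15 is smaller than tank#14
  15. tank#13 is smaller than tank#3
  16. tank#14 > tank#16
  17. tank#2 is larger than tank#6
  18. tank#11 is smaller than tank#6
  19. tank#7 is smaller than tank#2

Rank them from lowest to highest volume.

The consecutive links are each given: tank#11 < tank#6; tank#6 < tank#16; tank#16 < tank#15; tank#15 < tank#14; tank#14 < tank#12; tank#12 < tank#13; tank#13 < tank#3; tank#3 < tank#5; tank#5 < tank#7; tank#7 < tank#2; tank#2 < tank#4.

tank#11 < tank#6 < tank#16 < tank#15 < tank#14 < tank#12 < tank#13 < tank#3 < tank#5 < tank#7 < tank#2 < tank#4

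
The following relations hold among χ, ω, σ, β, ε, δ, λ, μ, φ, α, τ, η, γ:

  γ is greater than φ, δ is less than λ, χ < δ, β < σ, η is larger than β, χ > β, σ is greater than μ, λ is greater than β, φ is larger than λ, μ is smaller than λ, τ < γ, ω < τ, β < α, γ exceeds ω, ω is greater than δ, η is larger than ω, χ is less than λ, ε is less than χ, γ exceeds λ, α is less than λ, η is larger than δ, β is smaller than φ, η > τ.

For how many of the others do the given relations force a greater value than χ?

The elements the relations force above χ are δ, λ, ω, τ, η, φ, γ — no chain reaches any other.
That is 7.

7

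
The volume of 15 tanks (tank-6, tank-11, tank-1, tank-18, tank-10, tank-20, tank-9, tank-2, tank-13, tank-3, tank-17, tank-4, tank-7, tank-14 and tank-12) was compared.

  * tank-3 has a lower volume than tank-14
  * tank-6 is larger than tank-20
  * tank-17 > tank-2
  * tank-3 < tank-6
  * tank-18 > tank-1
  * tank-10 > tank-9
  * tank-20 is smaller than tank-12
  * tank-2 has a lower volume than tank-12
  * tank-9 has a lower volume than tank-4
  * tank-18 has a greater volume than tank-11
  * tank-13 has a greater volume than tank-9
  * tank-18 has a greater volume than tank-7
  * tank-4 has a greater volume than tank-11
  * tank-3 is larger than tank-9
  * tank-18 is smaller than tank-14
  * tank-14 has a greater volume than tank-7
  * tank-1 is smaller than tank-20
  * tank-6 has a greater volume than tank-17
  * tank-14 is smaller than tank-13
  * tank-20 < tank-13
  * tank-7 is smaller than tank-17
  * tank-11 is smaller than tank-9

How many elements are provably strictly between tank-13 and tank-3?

1

Chaining upward from tank-3 reaches: tank-14, tank-6.
Chaining downward from tank-13 reaches: tank-1, tank-11, tank-7, tank-18, tank-20, tank-9, tank-14.
Strictly between tank-3 and tank-13 are those in both lists: tank-14 — 1 element.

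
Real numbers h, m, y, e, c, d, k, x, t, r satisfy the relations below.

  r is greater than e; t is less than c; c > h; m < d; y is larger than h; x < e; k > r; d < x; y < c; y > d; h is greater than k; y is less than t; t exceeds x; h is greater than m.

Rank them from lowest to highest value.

Nothing is placed below m, so it is least; from there m < d; d < x; x < e; e < r; r < k; k < h; h < y; y < t; t < c, each given directly.

m < d < x < e < r < k < h < y < t < c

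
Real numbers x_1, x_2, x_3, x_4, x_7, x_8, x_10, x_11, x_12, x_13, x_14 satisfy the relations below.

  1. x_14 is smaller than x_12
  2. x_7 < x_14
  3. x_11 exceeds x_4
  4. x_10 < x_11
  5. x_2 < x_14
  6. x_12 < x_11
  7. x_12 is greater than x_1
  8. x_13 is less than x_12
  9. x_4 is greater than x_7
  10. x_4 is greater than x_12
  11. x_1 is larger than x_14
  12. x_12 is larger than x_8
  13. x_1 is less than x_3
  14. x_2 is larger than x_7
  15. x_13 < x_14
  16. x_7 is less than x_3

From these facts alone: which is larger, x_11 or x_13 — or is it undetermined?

x_11

x_13 < x_14 < x_1 < x_12 < x_4 < x_11, by transitivity through x_14, x_1, x_12, x_4.
So x_11 is larger.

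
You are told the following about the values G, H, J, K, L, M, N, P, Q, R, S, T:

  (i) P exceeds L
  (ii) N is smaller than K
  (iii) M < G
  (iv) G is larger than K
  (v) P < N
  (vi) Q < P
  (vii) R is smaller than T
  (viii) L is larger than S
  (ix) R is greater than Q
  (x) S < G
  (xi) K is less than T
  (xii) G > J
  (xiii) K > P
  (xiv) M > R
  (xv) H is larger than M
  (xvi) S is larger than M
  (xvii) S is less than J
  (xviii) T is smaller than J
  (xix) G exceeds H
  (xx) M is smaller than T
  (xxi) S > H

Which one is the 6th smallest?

L

Piecing the relations together gives one ordering: Q < R < M < H < S < L < P < N < K < T < J < G.
The 6th smallest is L.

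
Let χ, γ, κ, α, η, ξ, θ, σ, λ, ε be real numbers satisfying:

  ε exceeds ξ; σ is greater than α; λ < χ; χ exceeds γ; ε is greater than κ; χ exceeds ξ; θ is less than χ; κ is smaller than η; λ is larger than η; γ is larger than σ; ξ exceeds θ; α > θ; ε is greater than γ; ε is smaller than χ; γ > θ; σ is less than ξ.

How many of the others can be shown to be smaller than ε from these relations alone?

6

Directly below ε: κ, γ, ξ.
One step further: θ, σ (5 so far).
One step further: α (6 so far).
No other element is forced below ε by the given relations, so the count is 6.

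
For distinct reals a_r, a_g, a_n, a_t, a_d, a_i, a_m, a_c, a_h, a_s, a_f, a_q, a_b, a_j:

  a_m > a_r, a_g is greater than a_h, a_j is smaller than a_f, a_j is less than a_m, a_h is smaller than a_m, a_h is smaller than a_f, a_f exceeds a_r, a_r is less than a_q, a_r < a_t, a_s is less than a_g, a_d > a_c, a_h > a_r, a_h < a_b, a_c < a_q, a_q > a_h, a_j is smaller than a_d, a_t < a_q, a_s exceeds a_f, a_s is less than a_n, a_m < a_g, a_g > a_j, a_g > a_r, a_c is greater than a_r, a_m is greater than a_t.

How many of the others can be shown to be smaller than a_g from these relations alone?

From a_g the given relations immediately reach a_r, a_j, a_h, a_s, a_m.
From those, a_t, a_f — 7 in total.
No other element is forced below a_g by the given relations, so the count is 7.

7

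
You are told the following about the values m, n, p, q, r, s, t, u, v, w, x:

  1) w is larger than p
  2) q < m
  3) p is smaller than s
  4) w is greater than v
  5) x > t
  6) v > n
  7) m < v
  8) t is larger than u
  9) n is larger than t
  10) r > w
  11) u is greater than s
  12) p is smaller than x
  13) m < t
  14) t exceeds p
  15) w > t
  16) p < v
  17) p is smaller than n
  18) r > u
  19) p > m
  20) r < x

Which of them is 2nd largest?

Piecing the relations together gives one ordering: q < m < p < s < u < t < n < v < w < r < x.
The 2nd largest is r.

r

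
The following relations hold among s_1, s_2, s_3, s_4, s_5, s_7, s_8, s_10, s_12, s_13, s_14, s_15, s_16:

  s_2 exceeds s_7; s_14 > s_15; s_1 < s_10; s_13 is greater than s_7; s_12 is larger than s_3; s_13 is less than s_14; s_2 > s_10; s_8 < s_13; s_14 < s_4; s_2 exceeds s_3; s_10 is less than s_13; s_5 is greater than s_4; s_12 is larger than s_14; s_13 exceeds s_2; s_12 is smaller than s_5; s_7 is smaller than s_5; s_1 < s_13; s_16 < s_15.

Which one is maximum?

s_1 is not greatest since s_1 < s_13; s_7 is not greatest since s_7 < s_5; s_10 is not greatest since s_10 < s_2; s_3 is not greatest since s_3 < s_2; s_2 is not greatest since s_2 < s_13; s_16 is not greatest since s_16 < s_15; s_8 is not greatest since s_8 < s_13; s_13 is not greatest since s_13 < s_14; s_15 is not greatest since s_15 < s_14; s_14 is not greatest since s_14 < s_4; s_4 is not greatest since s_4 < s_5; s_12 is not greatest since s_12 < s_5.
Only s_5 has nothing above it, so s_5 is the maximum.

s_5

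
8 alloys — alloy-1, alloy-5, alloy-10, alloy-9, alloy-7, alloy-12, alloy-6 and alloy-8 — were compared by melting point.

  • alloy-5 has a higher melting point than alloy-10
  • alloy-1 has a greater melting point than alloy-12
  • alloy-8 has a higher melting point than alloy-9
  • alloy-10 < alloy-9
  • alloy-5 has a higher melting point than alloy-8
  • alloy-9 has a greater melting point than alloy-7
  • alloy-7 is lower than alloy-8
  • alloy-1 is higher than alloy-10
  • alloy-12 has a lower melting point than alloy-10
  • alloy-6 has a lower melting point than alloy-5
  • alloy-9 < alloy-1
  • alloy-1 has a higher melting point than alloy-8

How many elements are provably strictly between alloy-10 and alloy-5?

2

Chaining upward from alloy-10 reaches: alloy-9, alloy-8, alloy-1.
Chaining downward from alloy-5 reaches: alloy-12, alloy-7, alloy-9, alloy-8, alloy-6.
Strictly between alloy-10 and alloy-5 are those in both lists: alloy-9, alloy-8 — 2 elements.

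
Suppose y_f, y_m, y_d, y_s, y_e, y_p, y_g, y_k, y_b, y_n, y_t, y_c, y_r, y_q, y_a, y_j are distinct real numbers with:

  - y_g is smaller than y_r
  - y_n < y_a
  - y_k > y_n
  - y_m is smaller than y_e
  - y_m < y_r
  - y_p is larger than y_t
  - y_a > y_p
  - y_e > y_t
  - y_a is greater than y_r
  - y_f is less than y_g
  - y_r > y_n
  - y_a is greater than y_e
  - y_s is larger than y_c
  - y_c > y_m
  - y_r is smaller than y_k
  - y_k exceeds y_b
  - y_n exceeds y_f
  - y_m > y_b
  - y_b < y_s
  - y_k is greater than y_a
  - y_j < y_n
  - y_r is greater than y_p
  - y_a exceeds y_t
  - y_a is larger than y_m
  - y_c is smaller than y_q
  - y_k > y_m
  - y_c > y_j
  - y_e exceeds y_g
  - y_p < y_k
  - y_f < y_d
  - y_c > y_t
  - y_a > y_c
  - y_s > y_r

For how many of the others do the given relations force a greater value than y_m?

7

From y_m the given relations immediately reach y_c, y_e, y_r, y_a, y_k.
From those, y_q, y_s — 7 in total.
Nothing else is reachable above y_m; 7 in all.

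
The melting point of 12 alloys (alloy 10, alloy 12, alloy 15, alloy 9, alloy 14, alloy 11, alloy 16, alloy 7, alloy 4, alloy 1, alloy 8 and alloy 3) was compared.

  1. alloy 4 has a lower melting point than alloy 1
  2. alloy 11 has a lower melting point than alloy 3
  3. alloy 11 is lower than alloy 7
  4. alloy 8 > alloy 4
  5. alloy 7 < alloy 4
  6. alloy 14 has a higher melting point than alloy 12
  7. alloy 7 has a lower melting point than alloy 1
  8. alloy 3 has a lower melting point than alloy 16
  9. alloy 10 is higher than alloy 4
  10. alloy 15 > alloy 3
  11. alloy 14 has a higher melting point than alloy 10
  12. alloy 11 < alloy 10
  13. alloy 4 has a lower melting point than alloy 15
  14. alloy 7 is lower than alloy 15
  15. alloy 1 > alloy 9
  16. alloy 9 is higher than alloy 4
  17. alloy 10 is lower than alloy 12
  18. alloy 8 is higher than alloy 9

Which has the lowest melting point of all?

alloy 11

Chaining upward from alloy 11: directly above it, alloy 7, alloy 10, alloy 3; then alloy 4, alloy 12, alloy 15, alloy 14, alloy 16, alloy 1; then alloy 9, alloy 8.
That covers every other element, and nothing is given below alloy 11, so alloy 11 is the lowest melting point.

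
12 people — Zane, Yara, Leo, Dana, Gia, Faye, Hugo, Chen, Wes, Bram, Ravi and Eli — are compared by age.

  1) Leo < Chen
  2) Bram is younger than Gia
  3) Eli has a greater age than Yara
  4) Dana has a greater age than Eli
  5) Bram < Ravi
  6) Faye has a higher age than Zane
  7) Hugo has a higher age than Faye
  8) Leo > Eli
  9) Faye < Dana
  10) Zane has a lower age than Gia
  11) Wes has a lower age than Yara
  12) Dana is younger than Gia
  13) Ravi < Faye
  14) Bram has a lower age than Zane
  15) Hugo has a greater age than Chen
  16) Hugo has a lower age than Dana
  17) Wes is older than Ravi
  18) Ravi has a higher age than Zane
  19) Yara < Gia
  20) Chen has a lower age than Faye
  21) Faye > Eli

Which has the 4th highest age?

Faye

Chaining the given pairs: Bram < Zane < Ravi < Wes < Yara < Eli < Leo < Chen < Faye < Hugo < Dana < Gia.
Counting 4 from the largest end gives Faye.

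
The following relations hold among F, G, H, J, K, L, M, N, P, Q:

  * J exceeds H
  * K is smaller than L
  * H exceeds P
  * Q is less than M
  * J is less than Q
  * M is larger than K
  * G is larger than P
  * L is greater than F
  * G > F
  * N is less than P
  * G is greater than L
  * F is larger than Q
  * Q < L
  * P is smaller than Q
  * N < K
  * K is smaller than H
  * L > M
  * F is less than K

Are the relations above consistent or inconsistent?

Chaining the given relations yields H < J < Q < F < K, so H < K. But one relation states K < H. These cannot both hold.

inconsistent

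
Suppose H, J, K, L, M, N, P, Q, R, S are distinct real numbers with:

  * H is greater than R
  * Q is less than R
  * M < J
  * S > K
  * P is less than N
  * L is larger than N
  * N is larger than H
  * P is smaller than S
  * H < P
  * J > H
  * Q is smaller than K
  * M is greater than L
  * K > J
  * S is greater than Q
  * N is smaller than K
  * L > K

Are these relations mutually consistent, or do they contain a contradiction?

Chaining the given relations yields L < M < J < K, so L < K. But one relation states K < L. These cannot both hold.

inconsistent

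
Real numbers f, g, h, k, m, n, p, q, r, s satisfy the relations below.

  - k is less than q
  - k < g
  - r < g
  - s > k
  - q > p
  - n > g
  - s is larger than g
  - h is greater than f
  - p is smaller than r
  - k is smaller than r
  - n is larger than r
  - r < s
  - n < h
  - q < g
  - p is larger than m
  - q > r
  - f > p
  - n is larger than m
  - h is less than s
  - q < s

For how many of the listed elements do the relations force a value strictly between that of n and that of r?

Chaining upward from r reaches: q, g, h, s.
Chaining downward from n reaches: m, p, k, q, g.
Strictly between r and n are those in both lists: q, g — 2 elements.

2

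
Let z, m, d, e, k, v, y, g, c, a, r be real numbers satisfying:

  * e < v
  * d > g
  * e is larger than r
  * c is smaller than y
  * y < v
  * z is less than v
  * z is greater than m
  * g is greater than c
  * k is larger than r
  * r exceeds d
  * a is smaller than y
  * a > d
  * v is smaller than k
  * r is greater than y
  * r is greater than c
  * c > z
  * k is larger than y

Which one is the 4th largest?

r

The consecutive relations fix a unique order: m < z < c < g < d < a < y < r < e < v < k.
Counting 4 from the largest end gives r.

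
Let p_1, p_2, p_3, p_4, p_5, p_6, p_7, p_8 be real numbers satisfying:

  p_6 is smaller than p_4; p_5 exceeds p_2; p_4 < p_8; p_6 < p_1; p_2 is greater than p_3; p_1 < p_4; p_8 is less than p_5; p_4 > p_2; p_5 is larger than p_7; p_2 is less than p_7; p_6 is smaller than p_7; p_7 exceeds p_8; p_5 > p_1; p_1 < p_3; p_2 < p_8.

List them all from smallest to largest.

The consecutive links are each given: p_6 < p_1; p_1 < p_3; p_3 < p_2; p_2 < p_4; p_4 < p_8; p_8 < p_7; p_7 < p_5.

p_6 < p_1 < p_3 < p_2 < p_4 < p_8 < p_7 < p_5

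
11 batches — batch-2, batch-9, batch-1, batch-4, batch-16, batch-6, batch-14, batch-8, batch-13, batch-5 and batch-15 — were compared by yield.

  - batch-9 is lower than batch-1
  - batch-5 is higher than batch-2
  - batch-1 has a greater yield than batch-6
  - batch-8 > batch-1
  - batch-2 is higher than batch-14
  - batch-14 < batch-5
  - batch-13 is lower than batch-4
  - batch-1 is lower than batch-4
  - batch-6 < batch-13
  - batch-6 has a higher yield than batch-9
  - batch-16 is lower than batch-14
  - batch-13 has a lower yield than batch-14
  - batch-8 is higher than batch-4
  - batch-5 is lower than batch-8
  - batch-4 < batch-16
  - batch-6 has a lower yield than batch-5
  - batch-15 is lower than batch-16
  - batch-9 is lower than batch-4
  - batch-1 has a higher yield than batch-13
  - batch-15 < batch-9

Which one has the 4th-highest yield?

batch-14

Chaining the given pairs: batch-15 < batch-9 < batch-6 < batch-13 < batch-1 < batch-4 < batch-16 < batch-14 < batch-2 < batch-5 < batch-8.
Counting 4 from the largest end gives batch-14.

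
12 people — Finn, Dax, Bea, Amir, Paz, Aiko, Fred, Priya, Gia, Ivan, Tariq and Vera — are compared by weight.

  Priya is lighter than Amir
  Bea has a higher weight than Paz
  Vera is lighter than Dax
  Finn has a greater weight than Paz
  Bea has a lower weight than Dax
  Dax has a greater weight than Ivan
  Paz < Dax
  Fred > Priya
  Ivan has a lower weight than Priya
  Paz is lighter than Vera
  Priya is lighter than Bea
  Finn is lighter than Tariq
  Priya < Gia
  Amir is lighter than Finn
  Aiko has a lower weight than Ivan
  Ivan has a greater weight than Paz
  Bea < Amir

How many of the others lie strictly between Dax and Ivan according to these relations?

2

The relations place Ivan below Dax. An element lies strictly between them when it is forced above Ivan and also forced below Dax.
Above Ivan: {Priya, Bea, Amir, Gia, Finn, Fred, Tariq}. Below Dax: {Aiko, Paz, Priya, Vera, Bea}.
Intersection: {Priya, Bea} — 2.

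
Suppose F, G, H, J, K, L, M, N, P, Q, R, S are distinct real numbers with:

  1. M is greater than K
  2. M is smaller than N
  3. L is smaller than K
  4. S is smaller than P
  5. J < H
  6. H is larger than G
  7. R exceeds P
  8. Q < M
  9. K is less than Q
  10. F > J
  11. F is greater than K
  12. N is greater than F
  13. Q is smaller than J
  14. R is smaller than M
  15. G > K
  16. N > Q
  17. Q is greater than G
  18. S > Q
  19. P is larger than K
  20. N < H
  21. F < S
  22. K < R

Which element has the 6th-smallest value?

Chaining the given pairs: L < K < G < Q < J < F < S < P < R < M < N < H.
The 6th smallest is F.

F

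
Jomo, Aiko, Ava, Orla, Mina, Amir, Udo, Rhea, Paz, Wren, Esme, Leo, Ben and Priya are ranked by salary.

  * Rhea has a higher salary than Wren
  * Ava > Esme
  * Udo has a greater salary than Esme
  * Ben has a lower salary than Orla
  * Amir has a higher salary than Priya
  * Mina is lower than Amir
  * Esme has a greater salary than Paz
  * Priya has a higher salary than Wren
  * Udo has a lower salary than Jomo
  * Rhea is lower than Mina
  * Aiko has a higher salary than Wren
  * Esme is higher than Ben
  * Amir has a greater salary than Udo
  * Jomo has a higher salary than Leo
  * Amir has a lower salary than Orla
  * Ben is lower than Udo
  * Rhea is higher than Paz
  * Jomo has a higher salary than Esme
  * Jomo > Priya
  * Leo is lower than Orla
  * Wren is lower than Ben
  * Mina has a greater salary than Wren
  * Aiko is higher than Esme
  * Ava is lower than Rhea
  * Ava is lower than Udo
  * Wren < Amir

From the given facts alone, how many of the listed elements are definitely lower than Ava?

4

The elements the relations force below Ava are Paz, Wren, Ben, Esme — no chain reaches any other.
That is 4.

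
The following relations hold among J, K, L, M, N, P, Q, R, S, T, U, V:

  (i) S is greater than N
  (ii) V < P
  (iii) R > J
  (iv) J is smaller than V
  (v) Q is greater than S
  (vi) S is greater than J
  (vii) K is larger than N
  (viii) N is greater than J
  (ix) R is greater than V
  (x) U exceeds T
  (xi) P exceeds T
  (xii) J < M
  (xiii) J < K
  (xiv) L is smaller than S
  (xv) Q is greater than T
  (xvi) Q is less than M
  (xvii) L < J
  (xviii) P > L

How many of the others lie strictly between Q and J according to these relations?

Chaining upward from J reaches: V, P, N, S, R, K, M.
Chaining downward from Q reaches: T, L, N, S.
Strictly between J and Q are those in both lists: N, S — 2 elements.

2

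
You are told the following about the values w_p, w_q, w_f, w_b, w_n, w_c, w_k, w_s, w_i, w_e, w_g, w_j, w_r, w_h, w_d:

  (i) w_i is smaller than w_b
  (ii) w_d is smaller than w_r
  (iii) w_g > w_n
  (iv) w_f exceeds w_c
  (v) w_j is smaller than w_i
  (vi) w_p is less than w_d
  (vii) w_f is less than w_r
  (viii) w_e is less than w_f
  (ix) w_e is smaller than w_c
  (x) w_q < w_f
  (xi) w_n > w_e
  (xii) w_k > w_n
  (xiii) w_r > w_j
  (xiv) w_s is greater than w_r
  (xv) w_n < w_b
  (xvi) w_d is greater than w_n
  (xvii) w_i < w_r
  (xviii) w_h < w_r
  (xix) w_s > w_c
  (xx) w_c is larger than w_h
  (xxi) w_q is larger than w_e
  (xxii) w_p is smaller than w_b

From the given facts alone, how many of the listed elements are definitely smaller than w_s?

Directly below w_s: w_c, w_r.
One step further: w_e, w_j, w_h, w_i, w_d, w_f (8 so far).
One step further: w_q, w_n, w_p (11 so far).
No other element is forced below w_s by the given relations, so the count is 11.

11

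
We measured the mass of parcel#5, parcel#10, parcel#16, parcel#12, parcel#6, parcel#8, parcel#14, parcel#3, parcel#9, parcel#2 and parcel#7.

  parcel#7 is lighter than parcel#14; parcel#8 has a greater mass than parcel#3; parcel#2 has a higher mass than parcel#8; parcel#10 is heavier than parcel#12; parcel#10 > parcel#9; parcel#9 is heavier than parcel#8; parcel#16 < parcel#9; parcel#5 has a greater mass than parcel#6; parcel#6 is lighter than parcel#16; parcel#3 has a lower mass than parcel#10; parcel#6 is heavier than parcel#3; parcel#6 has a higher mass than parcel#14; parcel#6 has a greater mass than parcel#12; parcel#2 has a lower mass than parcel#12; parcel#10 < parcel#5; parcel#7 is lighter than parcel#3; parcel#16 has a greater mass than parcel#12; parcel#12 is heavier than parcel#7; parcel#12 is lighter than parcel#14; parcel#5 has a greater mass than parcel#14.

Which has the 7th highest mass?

Piecing the relations together gives one ordering: parcel#7 < parcel#3 < parcel#8 < parcel#2 < parcel#12 < parcel#14 < parcel#6 < parcel#16 < parcel#9 < parcel#10 < parcel#5.
Counting 7 from the largest end gives parcel#12.

parcel#12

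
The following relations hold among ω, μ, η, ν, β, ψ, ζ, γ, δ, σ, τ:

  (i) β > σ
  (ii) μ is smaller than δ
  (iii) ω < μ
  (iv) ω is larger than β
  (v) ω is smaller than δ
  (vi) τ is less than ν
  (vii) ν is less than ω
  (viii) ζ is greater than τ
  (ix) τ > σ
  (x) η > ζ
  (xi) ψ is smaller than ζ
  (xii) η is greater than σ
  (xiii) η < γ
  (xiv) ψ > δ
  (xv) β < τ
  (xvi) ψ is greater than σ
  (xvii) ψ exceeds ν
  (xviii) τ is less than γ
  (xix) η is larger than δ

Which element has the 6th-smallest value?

Chaining the given pairs: σ < β < τ < ν < ω < μ < δ < ψ < ζ < η < γ.
Counting 6 from the smallest end gives μ.

μ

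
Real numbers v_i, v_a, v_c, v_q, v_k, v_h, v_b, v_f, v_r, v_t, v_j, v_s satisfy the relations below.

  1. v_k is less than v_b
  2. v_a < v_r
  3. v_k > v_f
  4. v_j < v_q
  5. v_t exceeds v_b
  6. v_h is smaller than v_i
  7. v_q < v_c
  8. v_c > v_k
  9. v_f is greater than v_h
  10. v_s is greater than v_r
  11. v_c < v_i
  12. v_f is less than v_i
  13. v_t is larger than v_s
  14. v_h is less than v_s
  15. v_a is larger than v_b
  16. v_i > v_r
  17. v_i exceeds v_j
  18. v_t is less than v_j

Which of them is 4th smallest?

The consecutive relations fix a unique order: v_h < v_f < v_k < v_b < v_a < v_r < v_s < v_t < v_j < v_q < v_c < v_i.
The 4th smallest is v_b.

v_b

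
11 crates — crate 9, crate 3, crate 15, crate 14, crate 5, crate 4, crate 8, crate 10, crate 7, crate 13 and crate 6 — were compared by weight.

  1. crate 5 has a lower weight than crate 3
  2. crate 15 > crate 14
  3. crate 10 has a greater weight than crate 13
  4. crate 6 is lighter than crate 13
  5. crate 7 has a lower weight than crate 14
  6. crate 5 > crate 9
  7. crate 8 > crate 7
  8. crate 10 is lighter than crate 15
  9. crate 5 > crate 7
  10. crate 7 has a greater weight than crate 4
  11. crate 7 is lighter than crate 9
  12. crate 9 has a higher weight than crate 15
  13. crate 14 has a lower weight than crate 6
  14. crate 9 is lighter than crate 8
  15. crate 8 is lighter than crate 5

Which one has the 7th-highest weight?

crate 13

The consecutive relations fix a unique order: crate 4 < crate 7 < crate 14 < crate 6 < crate 13 < crate 10 < crate 15 < crate 9 < crate 8 < crate 5 < crate 3.
Counting 7 from the largest end gives crate 13.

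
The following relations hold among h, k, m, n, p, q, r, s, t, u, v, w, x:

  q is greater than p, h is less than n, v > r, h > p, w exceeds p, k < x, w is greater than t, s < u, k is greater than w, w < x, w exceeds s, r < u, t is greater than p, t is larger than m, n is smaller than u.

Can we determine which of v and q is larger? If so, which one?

Following every chain through v: below v we get r.
q is not reached, and no chain runs the other way from q to v.
So the given relations leave the order of v and q undetermined.

undetermined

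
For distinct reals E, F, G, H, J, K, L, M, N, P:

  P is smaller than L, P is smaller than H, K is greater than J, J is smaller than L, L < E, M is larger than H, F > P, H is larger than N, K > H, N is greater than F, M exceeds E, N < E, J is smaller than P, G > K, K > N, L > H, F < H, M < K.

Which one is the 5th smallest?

Chaining the given pairs: J < P < F < N < H < L < E < M < K < G.
Counting 5 from the smallest end gives H.

H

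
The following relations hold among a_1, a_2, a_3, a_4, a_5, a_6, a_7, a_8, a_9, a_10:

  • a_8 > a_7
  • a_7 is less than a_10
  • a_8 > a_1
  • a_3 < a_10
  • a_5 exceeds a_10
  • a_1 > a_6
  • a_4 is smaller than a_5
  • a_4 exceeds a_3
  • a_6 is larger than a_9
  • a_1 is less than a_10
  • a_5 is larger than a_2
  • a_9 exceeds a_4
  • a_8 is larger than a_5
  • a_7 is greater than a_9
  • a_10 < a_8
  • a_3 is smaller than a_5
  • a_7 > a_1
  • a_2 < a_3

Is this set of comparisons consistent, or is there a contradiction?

The single ordering a_2 < a_3 < a_4 < a_9 < a_6 < a_1 < a_7 < a_10 < a_5 < a_8 satisfies every listed relation, so no contradiction arises.

consistent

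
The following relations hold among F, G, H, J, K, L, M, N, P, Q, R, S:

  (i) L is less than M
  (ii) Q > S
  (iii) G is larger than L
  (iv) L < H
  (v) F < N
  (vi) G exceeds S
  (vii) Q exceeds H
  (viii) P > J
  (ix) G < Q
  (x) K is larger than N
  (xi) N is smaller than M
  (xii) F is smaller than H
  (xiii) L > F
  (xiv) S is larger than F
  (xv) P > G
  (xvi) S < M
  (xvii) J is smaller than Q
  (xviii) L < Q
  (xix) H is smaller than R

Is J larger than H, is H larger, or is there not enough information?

Following every chain through H: above H we get Q, R; below H we get F, L.
J is not reached, and no chain runs the other way from J to H.
So the given relations leave the order of H and J undetermined.

undetermined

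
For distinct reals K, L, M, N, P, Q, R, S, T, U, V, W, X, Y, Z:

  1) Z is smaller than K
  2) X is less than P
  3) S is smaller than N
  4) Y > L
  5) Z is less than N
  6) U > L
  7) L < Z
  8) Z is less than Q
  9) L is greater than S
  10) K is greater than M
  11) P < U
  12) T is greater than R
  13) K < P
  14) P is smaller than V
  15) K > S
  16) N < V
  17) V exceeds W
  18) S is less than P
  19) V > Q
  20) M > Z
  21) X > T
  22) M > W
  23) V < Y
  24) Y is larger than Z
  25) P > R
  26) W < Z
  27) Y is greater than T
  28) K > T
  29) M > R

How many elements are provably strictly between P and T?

Chaining upward from T reaches: K, X, V, Y, U.
Chaining downward from P reaches: R, W, S, L, Z, M, K, X.
Strictly between T and P are those in both lists: K, X — 2 elements.

2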